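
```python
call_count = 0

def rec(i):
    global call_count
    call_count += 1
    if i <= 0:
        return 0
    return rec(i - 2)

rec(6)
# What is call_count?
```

Linear recursion stepping by 2: 4 calls from i=6 down to ≤0.

Answer: 4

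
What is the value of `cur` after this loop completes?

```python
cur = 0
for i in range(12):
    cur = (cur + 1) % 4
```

Increment mod 4, 12 times = 0
`cur` takes the values: 0 → 1 → 2 → 3 → 0 → 1 → 2 → 3 → 0 → 1 → 2 → 3 → 0

Answer: 0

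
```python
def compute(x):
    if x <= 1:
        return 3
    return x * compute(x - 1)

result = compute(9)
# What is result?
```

compute(9) = 9 * 8 * 7 * 6 * 5 * 4 * 3 * 2 * 3 = 1088640

Answer: 1088640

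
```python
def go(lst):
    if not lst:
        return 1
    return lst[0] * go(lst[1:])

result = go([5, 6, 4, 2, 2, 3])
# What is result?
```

Product over [5, 6, 4, 2, 2, 3] = 5 * 6 * 4 * 2 * 2 * 3 = 1440

Answer: 1440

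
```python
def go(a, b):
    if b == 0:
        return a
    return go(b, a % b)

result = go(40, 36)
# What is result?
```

go(40, 36) -> go(36, 4) -> go(4, 0) -> 4

Answer: 4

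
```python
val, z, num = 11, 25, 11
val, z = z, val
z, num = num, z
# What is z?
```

Trace:
`val, z, num = 11, 25, 11` → val = 11; z = 25; num = 11
`val, z = z, val` → val = 25; z = 11
`z, num = num, z` → z = 11; num = 11
So z = 11

Answer: 11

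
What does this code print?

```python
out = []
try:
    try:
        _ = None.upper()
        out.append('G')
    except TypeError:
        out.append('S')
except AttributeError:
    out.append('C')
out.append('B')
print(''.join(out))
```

Execution trace: 'C' (outer except AttributeError) → 'B' (after the try/except). Output: CB

Answer: CB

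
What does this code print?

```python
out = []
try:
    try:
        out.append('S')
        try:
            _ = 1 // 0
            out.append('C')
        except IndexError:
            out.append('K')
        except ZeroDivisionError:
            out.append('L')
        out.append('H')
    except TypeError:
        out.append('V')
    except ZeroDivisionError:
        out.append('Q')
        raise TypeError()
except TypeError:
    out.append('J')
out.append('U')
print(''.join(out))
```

Execution trace: 'S' (try body) → 'L' (inner except ZeroDivisionError) → 'H' (try body, no exception) → 'U' (after the try/except). Output: SLHU

Answer: SLHU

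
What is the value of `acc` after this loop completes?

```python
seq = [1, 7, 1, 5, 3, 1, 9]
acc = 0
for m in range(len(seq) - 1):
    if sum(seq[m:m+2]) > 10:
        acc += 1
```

Count windows with sum > 10
`acc` takes the values: 0

Answer: 0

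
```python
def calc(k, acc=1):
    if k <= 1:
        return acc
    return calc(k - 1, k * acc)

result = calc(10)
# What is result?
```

Accumulator trace (n, acc): (10, 1) -> (9, 10) -> (8, 90) -> (7, 720) -> (6, 5040) -> (5, 30240) -> (4, 151200) -> (3, 604800) -> (2, 1814400) -> (1, 3628800) -> return 3628800

Answer: 3628800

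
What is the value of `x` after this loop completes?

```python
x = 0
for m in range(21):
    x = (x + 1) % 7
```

Increment mod 7, 21 times = 0
`x` takes the values: 0 → 1 → 2 → 3 → 4 → 5 → 6 → 0 → 1 → 2 → 3 → 4 → 5 → 6 → 0 → 1 → 2 → 3 → 4 → 5 → 6 → 0

Answer: 0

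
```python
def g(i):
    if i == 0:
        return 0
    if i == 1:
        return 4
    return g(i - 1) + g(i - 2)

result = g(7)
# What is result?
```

Build up from base cases: g(0)=0, g(1)=4, g(2)=4, g(3)=8, g(4)=12, g(5)=20, g(6)=32, ..., g(7)=52

Answer: 52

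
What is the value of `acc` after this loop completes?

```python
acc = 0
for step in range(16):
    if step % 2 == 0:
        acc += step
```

Sum of even numbers 0 to 15
`acc` takes the values: 0 → 2 → 6 → 12 → 20 → 30 → 42 → 56

Answer: 56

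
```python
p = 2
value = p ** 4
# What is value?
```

Trace:
`p = 2` → p = 2
`value = p ** 4` → value = 16
So value = 16

Answer: 16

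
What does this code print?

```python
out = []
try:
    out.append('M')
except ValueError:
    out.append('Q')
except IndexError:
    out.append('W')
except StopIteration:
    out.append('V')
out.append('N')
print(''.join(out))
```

Execution trace: 'M' (try body, no exception) → 'N' (after the try/except). Output: MN

Answer: MN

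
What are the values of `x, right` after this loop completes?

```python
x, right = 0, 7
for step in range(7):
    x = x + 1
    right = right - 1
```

x goes 0→7, right goes 7→0
`x, right` takes the values: (0, 7) → (1, 7) → (1, 6) → (2, 6) → (2, 5) → (3, 5) → (3, 4) → (4, 4) → (4, 3) → (5, 3) → (5, 2) → (6, 2) → (6, 1) → (7, 1) → (7, 0)

Answer: 7, 0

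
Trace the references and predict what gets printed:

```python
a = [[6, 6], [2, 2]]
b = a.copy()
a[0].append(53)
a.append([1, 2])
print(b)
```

Key concept: shallow copy with nested lists.
Step by step:
`a = [[6, 6], [2, 2]]` → a = [[6, 6], [2, 2]]
`b = a.copy()` → b = [[6, 6], [2, 2]]
`a[0].append(53)` → a = [[6, 6, 53], [2, 2]]; b = [[6, 6, 53], [2, 2]]
`a.append([1, 2])` → a = [[6, 6, 53], [2, 2], [1, 2]]
`print(b)` → prints [[6, 6, 53], [2, 2]]

Answer: [[6, 6, 53], [2, 2]]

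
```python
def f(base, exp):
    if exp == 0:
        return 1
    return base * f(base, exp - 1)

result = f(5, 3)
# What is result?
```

f(5, 3) = 5 * 5 * 5 = 125

Answer: 125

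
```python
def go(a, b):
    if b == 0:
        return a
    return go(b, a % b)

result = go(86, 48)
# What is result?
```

go(86, 48) -> go(48, 38) -> go(38, 10) -> go(10, 8) -> go(8, 2) -> go(2, 0) -> 2

Answer: 2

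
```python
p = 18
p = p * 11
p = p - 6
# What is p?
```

Trace:
`p = 18` → p = 18
`p = p * 11` → p = 198
`p = p - 6` → p = 192
So p = 192

Answer: 192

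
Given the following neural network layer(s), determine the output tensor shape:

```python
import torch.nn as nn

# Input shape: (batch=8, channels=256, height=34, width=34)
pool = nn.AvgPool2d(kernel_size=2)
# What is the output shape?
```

Input: (8, 256, 34, 34) -> Output: (8, 256, 17, 17)

Answer: (8, 256, 17, 17)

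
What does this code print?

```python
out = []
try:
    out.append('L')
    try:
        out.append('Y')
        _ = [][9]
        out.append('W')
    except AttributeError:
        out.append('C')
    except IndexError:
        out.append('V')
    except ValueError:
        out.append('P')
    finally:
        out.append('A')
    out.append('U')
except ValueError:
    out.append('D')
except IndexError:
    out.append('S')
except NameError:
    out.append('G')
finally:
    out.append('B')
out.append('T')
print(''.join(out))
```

Execution trace: 'L' (try body) → 'Y' (inner try body) → 'V' (inner except IndexError) → 'A' (inner finally) → 'U' (try body, no exception) → 'B' (finally) → 'T' (after the try/except). Output: LYVAUBT

Answer: LYVAUBT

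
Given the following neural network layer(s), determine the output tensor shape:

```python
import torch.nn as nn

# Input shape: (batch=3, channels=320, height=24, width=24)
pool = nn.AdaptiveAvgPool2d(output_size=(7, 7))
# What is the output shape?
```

Input: (3, 320, 24, 24) -> Output: (3, 320, 7, 7)

Answer: (3, 320, 7, 7)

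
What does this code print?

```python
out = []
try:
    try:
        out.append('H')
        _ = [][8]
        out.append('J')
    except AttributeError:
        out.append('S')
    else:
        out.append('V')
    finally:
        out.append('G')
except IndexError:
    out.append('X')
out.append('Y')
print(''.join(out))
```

Execution trace: 'H' (try body) → 'G' (finally) → 'X' (outer except IndexError) → 'Y' (after the try/except). Output: HGXY

Answer: HGXY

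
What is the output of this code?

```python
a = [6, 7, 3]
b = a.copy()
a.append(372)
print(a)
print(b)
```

Key concept: list.copy() creates independent copy.
Step by step:
`a = [6, 7, 3]` → a = [6, 7, 3]
`b = a.copy()` → b = [6, 7, 3]
`a.append(372)` → a = [6, 7, 3, 372]
`print(a)` → prints [6, 7, 3, 372]
`print(b)` → prints [6, 7, 3]

Answer:
[6, 7, 3, 372]
[6, 7, 3]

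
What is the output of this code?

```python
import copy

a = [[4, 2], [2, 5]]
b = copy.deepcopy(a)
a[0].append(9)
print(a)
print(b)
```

Key concept: deep copy is fully independent.
Step by step:
`a = [[4, 2], [2, 5]]` → a = [[4, 2], [2, 5]]
`b = copy.deepcopy(a)` → b = [[4, 2], [2, 5]]
`a[0].append(9)` → a = [[4, 2, 9], [2, 5]]
`print(a)` → prints [[4, 2, 9], [2, 5]]
`print(b)` → prints [[4, 2], [2, 5]]

Answer:
[[4, 2, 9], [2, 5]]
[[4, 2], [2, 5]]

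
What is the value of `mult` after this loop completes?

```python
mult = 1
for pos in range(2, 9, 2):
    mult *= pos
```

Product of even numbers 2 to 8
`mult` takes the values: 1 → 2 → 8 → 48 → 384

Answer: 384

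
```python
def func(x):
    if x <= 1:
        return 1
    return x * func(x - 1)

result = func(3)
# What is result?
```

func(3) = 3 * 2 * 1 = 6

Answer: 6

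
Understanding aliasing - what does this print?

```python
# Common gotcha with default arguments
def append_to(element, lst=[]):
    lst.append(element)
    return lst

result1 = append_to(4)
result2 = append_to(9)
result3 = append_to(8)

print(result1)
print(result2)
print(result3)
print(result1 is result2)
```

Key concept: mutable default argument gotcha.
Step by step:
`result1 = append_to(4)` → result1 = [4]
`result2 = append_to(9)` → result1 = [4, 9] (same object as result2); result2 = [4, 9] (same object as result1)
`result3 = append_to(8)` → result1 = [4, 9, 8] (same object as result2, result3); result2 = [4, 9, 8] (same object as result1, result3); result3 = [4, 9, 8] (same object as result1, result2)
`print(result1)` → prints [4, 9, 8]
`print(result2)` → prints [4, 9, 8]
`print(result3)` → prints [4, 9, 8]
`print(result1 is result2)` → prints True

Answer:
[4, 9, 8]
[4, 9, 8]
[4, 9, 8]
True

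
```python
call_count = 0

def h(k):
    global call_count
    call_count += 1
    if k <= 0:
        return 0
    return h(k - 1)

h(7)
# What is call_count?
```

Linear recursion stepping by 1: 8 calls from k=7 down to ≤0.

Answer: 8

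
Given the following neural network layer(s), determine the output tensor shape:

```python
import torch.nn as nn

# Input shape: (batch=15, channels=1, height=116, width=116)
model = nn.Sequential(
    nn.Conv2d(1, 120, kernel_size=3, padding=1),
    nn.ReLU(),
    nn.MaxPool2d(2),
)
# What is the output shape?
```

Input: (15, 1, 116, 116) -> after Conv2d: (15, 120, 116, 116) -> after ReLU: (15, 120, 116, 116) -> Output: (15, 120, 58, 58)

Answer: (15, 120, 58, 58)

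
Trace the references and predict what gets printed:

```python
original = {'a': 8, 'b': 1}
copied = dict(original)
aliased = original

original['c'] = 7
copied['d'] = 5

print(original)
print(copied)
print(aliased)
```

Key concept: dict() creates copy, assignment creates alias.
Step by step:
`original = {'a': 8, 'b': 1}` → original = {'a': 8, 'b': 1}
`copied = dict(original)` → copied = {'a': 8, 'b': 1}
`aliased = original` → aliased = {'a': 8, 'b': 1} (same object as original)
`original['c'] = 7` → original = {'a': 8, 'b': 1, 'c': 7} (same object as aliased); aliased = {'a': 8, 'b': 1, 'c': 7} (same object as original)
`copied['d'] = 5` → copied = {'a': 8, 'b': 1, 'd': 5}
`print(original)` → prints {'a': 8, 'b': 1, 'c': 7}
`print(copied)` → prints {'a': 8, 'b': 1, 'd': 5}
`print(aliased)` → prints {'a': 8, 'b': 1, 'c': 7}

Answer:
{'a': 8, 'b': 1, 'c': 7}
{'a': 8, 'b': 1, 'd': 5}
{'a': 8, 'b': 1, 'c': 7}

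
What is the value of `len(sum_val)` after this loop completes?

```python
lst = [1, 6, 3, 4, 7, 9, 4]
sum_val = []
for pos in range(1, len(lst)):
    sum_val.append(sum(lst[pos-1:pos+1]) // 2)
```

Number of 2-element averages
`sum_val` takes the values: [] → [3] → [3, 4] → [3, 4, 3] → [3, 4, 3, 5] → [3, 4, 3, 5, 8] → [3, 4, 3, 5, 8, 6]
So `len(sum_val)` = 6

Answer: 6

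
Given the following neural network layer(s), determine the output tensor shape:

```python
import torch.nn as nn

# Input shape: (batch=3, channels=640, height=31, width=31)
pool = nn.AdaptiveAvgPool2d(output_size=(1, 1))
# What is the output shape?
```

Input: (3, 640, 31, 31) -> Output: (3, 640, 1, 1)

Answer: (3, 640, 1, 1)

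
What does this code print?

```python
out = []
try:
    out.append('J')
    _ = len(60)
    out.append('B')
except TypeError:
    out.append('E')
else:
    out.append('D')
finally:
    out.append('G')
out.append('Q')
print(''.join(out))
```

Execution trace: 'J' (try body) → 'E' (except TypeError) → 'G' (finally) → 'Q' (after the try/except). Output: JEGQ

Answer: JEGQ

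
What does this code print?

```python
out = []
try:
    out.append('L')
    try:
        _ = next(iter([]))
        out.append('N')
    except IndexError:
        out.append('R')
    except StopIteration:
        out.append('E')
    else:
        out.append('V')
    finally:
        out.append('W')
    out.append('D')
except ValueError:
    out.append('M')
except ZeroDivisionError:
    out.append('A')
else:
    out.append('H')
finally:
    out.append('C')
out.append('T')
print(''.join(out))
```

Execution trace: 'L' (try body) → 'E' (inner except StopIteration) → 'W' (inner finally) → 'D' (try body, no exception) → 'H' (else) → 'C' (finally) → 'T' (after the try/except). Output: LEWDHCT

Answer: LEWDHCT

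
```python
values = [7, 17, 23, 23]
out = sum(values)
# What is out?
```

Trace:
`values = [7, 17, 23, 23]` → values = [7, 17, 23, 23]
`out = sum(values)` → out = 70
So out = 70

Answer: 70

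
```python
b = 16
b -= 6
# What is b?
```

Trace:
`b = 16` → b = 16
`b -= 6` → b = 10
So b = 10

Answer: 10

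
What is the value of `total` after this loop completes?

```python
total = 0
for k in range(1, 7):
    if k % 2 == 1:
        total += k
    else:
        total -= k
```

Add odd, subtract even
`total` takes the values: 0 → 1 → -1 → 2 → -2 → 3 → -3

Answer: -3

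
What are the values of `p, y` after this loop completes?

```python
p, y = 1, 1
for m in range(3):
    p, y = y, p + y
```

Fibonacci: after 3 iterations
`p, y` takes the values: (1, 1) → (1, 2) → (2, 3) → (3, 5)

Answer: 3, 5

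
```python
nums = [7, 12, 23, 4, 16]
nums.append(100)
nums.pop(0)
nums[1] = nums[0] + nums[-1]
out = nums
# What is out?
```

Trace:
`nums = [7, 12, 23, 4, 16]` → nums = [7, 12, 23, 4, 16]
`nums.append(100)` → nums = [7, 12, 23, 4, 16, 100]
`nums.pop(0)` → nums = [12, 23, 4, 16, 100]
`nums[1] = nums[0] + nums[-1]` → nums = [12, 112, 4, 16, 100]
`out = nums` → out = [12, 112, 4, 16, 100]
So out = [12, 112, 4, 16, 100]

Answer: [12, 112, 4, 16, 100]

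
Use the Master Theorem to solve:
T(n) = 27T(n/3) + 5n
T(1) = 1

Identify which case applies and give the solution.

a=27, b=3, f(n)=5n. log_3(27) = 3. Since c=1 < 3, Case 1 applies: T(n) = Θ(n^log_b(a)) = O(n^3).

Answer: O(n^3) - Case 1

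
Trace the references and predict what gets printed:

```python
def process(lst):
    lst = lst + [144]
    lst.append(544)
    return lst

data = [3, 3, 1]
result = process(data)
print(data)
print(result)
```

Key concept: rebinding parameter vs mutation.
Step by step:
`data = [3, 3, 1]` → data = [3, 3, 1]
`result = process(data)` → result = [3, 3, 1, 144, 544]
`print(data)` → prints [3, 3, 1]
`print(result)` → prints [3, 3, 1, 144, 544]

Answer:
[3, 3, 1]
[3, 3, 1, 144, 544]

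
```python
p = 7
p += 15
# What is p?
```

Trace:
`p = 7` → p = 7
`p += 15` → p = 22
So p = 22

Answer: 22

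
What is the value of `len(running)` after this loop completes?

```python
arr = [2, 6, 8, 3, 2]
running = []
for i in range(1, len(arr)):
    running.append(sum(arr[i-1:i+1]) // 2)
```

Number of 2-element averages
`running` takes the values: [] → [4] → [4, 7] → [4, 7, 5] → [4, 7, 5, 2]
So `len(running)` = 4

Answer: 4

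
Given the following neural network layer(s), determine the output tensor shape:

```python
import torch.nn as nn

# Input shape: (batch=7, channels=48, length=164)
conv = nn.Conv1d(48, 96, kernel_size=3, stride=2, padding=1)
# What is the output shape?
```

Input: (7, 48, 164) -> Output: (7, 96, 82)

Answer: (7, 96, 82)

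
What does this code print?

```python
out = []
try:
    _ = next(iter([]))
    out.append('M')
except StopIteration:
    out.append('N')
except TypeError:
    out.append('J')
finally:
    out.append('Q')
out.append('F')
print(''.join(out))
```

Execution trace: 'N' (except StopIteration) → 'Q' (finally) → 'F' (after the try/except). Output: NQF

Answer: NQF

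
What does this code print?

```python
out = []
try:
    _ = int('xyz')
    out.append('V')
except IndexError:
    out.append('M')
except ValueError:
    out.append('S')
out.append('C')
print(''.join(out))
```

Execution trace: 'S' (except ValueError) → 'C' (after the try/except). Output: SC

Answer: SC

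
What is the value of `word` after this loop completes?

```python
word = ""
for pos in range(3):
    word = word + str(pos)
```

Concatenate digits 0 to 2
`word` takes the values: "" → "0" → "01" → "012"

Answer: "012"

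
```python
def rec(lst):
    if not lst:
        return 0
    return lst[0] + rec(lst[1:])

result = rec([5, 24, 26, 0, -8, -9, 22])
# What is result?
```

5 + 24 + 26 + 0 + (-8) + (-9) + 22 + 0 = 60

Answer: 60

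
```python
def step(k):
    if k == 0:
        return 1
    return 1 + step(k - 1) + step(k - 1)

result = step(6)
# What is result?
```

step(k) = 1 + 2·step(k-1), step(0)=1. Closed form: (1+1)·2^6 - 1 = 127.

Answer: 127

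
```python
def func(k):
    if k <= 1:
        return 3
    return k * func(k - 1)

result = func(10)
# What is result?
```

func(10) = 10 * 9 * 8 * 7 * 6 * 5 * 4 * 3 * 2 * 3 = 10886400

Answer: 10886400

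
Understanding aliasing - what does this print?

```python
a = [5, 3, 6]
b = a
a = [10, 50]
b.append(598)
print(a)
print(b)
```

Key concept: rebinding vs mutation: a is rebound to a new list, b still points at the original.
Step by step:
`a = [5, 3, 6]` → a = [5, 3, 6]
`b = a` → b = [5, 3, 6] (same object as a)
`a = [10, 50]` → a = [10, 50]
`b.append(598)` → b = [5, 3, 6, 598]
`print(a)` → prints [10, 50]
`print(b)` → prints [5, 3, 6, 598]

Answer:
[10, 50]
[5, 3, 6, 598]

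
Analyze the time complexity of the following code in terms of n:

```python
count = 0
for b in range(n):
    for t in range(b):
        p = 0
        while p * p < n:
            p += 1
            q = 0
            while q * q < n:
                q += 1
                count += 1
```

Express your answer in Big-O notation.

Each loop level contributes: n × n × √n × √n. Multiplying the contributions gives O(n^3).

Answer: O(n^3)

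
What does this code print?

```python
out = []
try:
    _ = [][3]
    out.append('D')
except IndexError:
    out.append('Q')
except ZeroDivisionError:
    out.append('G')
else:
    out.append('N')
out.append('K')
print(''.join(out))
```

Execution trace: 'Q' (except IndexError) → 'K' (after the try/except). Output: QK

Answer: QK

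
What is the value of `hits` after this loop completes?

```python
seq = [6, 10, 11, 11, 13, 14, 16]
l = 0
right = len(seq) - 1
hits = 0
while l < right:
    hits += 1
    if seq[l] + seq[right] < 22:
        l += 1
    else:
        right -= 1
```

Steps to find pair summing to 22
`hits` takes the values: 0 → 1 → 2 → 3 → 4 → 5 → 6

Answer: 6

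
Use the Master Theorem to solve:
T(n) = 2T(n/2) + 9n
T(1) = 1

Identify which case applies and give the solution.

a=2, b=2, f(n)=9n. log_2(2) = 1. Since c=1 = 1, Case 2 applies: T(n) = Θ(n^log_b(a) · log n) = O(n log n).

Answer: O(n log n) - Case 2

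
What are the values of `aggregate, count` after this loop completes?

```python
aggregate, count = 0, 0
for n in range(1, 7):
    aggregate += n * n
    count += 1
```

Sum of squares and count
`aggregate, count` takes the values: (0, 0) → (1, 0) → (1, 1) → (5, 1) → (5, 2) → (14, 2) → (14, 3) → (30, 3) → (30, 4) → (55, 4) → (55, 5) → (91, 5) → (91, 6)

Answer: 91, 6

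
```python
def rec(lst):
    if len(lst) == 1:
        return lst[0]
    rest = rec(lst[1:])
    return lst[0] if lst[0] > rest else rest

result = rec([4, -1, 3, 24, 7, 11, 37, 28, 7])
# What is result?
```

Recursive max over [4, -1, 3, 24, 7, 11, 37, 28, 7] = 37

Answer: 37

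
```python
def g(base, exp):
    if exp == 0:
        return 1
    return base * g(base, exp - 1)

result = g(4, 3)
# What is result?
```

g(4, 3) = 4 * 4 * 4 = 64

Answer: 64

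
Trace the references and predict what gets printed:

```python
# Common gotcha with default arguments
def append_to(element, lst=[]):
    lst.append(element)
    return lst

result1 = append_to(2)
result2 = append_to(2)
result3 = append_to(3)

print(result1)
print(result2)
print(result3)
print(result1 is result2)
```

Key concept: mutable default argument gotcha.
Step by step:
`result1 = append_to(2)` → result1 = [2]
`result2 = append_to(2)` → result1 = [2, 2] (same object as result2); result2 = [2, 2] (same object as result1)
`result3 = append_to(3)` → result1 = [2, 2, 3] (same object as result2, result3); result2 = [2, 2, 3] (same object as result1, result3); result3 = [2, 2, 3] (same object as result1, result2)
`print(result1)` → prints [2, 2, 3]
`print(result2)` → prints [2, 2, 3]
`print(result3)` → prints [2, 2, 3]
`print(result1 is result2)` → prints True

Answer:
[2, 2, 3]
[2, 2, 3]
[2, 2, 3]
True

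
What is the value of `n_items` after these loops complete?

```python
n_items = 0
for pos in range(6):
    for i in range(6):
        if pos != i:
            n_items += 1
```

6² - 6 (exclude diagonal)
`n_items` takes the values: 0 → 1 → 2 → 3 → 4 → 5 → 6 → 7 → 8 → 9 → 10 → 11 → 12 → 13 → 14 → 15 → 16 → 17 → 18 → 19 → 20 → 21 → 22 → 23 → 24 → 25 → 26 → 27 → 28 → 29 → 30

Answer: 30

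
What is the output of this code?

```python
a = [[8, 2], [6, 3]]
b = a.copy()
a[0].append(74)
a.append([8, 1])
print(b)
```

Key concept: shallow copy with nested lists.
Step by step:
`a = [[8, 2], [6, 3]]` → a = [[8, 2], [6, 3]]
`b = a.copy()` → b = [[8, 2], [6, 3]]
`a[0].append(74)` → a = [[8, 2, 74], [6, 3]]; b = [[8, 2, 74], [6, 3]]
`a.append([8, 1])` → a = [[8, 2, 74], [6, 3], [8, 1]]
`print(b)` → prints [[8, 2, 74], [6, 3]]

Answer: [[8, 2, 74], [6, 3]]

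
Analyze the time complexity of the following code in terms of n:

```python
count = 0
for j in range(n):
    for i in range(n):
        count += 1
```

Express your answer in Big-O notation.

Each loop level contributes: n × n. Multiplying the contributions gives O(n^2).

Answer: O(n^2)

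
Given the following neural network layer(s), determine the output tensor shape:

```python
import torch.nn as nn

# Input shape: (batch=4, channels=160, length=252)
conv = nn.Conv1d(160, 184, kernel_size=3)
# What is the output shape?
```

Input: (4, 160, 252) -> Output: (4, 184, 250)

Answer: (4, 184, 250)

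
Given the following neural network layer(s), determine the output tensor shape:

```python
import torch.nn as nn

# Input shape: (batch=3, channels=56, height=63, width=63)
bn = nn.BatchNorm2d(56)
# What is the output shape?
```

Input: (3, 56, 63, 63) -> Output: (3, 56, 63, 63)

Answer: (3, 56, 63, 63)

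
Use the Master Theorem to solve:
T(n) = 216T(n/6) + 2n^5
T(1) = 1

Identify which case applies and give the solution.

a=216, b=6, f(n)=2n^5. log_6(216) = 3. Since c=5 > 3 and the regularity condition holds (216(n/6)^5 = (216/6^5)n^5 with 216/6^5 < 1), Case 3 applies: T(n) = Θ(f(n)) = O(n^5).

Answer: O(n^5) - Case 3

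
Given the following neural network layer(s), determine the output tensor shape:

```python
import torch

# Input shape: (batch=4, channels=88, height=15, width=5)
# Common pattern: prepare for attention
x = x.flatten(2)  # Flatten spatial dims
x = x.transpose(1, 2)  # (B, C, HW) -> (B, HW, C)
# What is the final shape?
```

Input: (4, 88, 15, 5) -> after flatten(2): (4, 88, 75) -> Output: (4, 75, 88)

Answer: (4, 75, 88)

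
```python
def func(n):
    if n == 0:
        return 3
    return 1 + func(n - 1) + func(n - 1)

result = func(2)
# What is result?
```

func(n) = 1 + 2·func(n-1), func(0)=3. Closed form: (3+1)·2^2 - 1 = 15.

Answer: 15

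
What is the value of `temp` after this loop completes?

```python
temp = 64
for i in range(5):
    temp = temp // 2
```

Halve 5 times: 64 // 2^5 = 2
`temp` takes the values: 64 → 32 → 16 → 8 → 4 → 2

Answer: 2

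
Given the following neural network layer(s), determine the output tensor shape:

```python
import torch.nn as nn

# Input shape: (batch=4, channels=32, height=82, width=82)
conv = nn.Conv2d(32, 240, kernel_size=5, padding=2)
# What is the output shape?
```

Input: (4, 32, 82, 82) -> Output: (4, 240, 82, 82)

Answer: (4, 240, 82, 82)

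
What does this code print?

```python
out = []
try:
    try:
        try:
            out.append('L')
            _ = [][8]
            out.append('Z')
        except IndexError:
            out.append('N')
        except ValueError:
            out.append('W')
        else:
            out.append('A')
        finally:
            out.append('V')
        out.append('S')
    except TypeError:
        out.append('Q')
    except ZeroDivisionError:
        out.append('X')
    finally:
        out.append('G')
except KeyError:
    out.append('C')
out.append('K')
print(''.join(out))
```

Execution trace: 'L' (inner try body) → 'N' (inner except IndexError) → 'V' (inner finally) → 'S' (try body, no exception) → 'G' (finally) → 'K' (after the try/except). Output: LNVSGK

Answer: LNVSGK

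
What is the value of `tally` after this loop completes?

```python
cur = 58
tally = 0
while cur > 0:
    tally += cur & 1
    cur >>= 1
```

Count set bits in 58 (binary: 0b111010)
`tally` takes the values: 0 → 1 → 2 → 3 → 4

Answer: 4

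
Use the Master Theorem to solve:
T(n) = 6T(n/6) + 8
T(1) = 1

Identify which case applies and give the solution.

a=6, b=6, f(n)=8. log_6(6) = 1. Since c=0 < 1, Case 1 applies: T(n) = Θ(n^log_b(a)) = O(n).

Answer: O(n) - Case 1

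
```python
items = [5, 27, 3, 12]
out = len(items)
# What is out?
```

Trace:
`items = [5, 27, 3, 12]` → items = [5, 27, 3, 12]
`out = len(items)` → out = 4
So out = 4

Answer: 4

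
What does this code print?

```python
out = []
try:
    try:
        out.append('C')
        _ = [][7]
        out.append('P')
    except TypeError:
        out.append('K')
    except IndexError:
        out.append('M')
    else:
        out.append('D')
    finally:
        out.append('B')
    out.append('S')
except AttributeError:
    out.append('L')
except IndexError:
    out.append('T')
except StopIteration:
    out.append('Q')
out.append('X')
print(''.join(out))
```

Execution trace: 'C' (inner try body) → 'M' (inner except IndexError) → 'B' (inner finally) → 'S' (try body, no exception) → 'X' (after the try/except). Output: CMBSX

Answer: CMBSX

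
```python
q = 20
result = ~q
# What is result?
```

Trace:
`q = 20` → q = 20
`result = ~q` → result = -21
So result = -21

Answer: -21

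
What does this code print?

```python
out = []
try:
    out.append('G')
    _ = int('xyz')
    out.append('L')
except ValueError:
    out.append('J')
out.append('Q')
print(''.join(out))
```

Execution trace: 'G' (try body) → 'J' (except ValueError) → 'Q' (after the try/except). Output: GJQ

Answer: GJQ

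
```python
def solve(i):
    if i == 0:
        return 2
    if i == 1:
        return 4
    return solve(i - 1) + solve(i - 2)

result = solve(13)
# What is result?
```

Build up from base cases: solve(0)=2, solve(1)=4, solve(2)=6, solve(3)=10, solve(4)=16, solve(5)=26, solve(6)=42, ..., solve(13)=1220

Answer: 1220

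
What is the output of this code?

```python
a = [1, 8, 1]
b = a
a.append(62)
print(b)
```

Key concept: basic list aliasing.
Step by step:
`a = [1, 8, 1]` → a = [1, 8, 1]
`b = a` → b = [1, 8, 1] (same object as a)
`a.append(62)` → a = [1, 8, 1, 62] (same object as b); b = [1, 8, 1, 62] (same object as a)
`print(b)` → prints [1, 8, 1, 62]

Answer: [1, 8, 1, 62]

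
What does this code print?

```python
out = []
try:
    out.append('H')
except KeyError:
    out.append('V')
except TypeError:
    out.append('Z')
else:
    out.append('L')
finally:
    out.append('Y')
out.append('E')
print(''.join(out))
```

Execution trace: 'H' (try body, no exception) → 'L' (else) → 'Y' (finally) → 'E' (after the try/except). Output: HLYE

Answer: HLYE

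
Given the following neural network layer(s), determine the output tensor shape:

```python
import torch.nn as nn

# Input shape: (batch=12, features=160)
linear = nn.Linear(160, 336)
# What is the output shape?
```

Input: (12, 160) -> Output: (12, 336)

Answer: (12, 336)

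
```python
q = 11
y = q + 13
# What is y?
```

Trace:
`q = 11` → q = 11
`y = q + 13` → y = 24
So y = 24

Answer: 24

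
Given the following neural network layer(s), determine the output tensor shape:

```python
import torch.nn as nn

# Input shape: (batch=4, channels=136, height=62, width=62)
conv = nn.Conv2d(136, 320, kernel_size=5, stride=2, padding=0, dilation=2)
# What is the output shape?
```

Input: (4, 136, 62, 62) -> Output: (4, 320, 27, 27)

Answer: (4, 320, 27, 27)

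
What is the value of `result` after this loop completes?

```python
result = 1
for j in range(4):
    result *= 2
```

2^4 = 16
`result` takes the values: 1 → 2 → 4 → 8 → 16

Answer: 16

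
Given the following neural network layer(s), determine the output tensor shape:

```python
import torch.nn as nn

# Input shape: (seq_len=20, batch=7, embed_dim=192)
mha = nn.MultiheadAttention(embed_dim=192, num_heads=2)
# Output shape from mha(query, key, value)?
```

Input: (20, 7, 192) -> Output: (20, 7, 192)

Answer: (20, 7, 192)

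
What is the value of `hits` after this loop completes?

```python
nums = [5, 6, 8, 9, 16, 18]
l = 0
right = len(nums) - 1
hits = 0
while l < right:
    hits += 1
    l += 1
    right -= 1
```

Iterations until pointers meet (list length 6)
`hits` takes the values: 0 → 1 → 2 → 3

Answer: 3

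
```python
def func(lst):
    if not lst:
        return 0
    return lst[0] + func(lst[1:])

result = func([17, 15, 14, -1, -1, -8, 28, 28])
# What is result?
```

17 + 15 + 14 + (-1) + (-1) + (-8) + 28 + 28 + 0 = 92

Answer: 92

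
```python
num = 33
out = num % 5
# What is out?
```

Trace:
`num = 33` → num = 33
`out = num % 5` → out = 3
So out = 3

Answer: 3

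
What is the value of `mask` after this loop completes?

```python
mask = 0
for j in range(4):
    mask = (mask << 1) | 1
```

Build 4 consecutive 1-bits: 0b1111
`mask` takes the values: 0 → 1 → 3 → 7 → 15

Answer: 15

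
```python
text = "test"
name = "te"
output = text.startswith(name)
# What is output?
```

Trace:
`text = "test"` → text = 'test'
`name = "te"` → name = 'te'
`output = text.startswith(name)` → output = True
So output = True

Answer: True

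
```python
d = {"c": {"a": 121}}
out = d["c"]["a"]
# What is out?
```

Trace:
`d = {"c": {"a": 121}}` → d = {'c': {'a': 121}}
`out = d["c"]["a"]` → out = 121
So out = 121

Answer: 121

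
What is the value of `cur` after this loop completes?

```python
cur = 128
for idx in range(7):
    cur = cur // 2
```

Halve 7 times: 128 // 2^7 = 1
`cur` takes the values: 128 → 64 → 32 → 16 → 8 → 4 → 2 → 1

Answer: 1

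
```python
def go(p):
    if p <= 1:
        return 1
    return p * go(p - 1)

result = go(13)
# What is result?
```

go(13) = 13 * 12 * 11 * 10 * 9 * 8 * 7 * 6 * 5 * 4 * 3 * 2 * 1 = 6227020800

Answer: 6227020800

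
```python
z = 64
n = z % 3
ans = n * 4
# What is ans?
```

Trace:
`z = 64` → z = 64
`n = z % 3` → n = 1
`ans = n * 4` → ans = 4
So ans = 4

Answer: 4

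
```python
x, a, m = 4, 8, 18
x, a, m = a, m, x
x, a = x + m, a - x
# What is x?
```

Trace:
`x, a, m = 4, 8, 18` → x = 4; a = 8; m = 18
`x, a, m = a, m, x` → x = 8; a = 18; m = 4
`x, a = x + m, a - x` → x = 12; a = 10
So x = 12

Answer: 12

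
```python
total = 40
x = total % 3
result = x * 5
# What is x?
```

Trace:
`total = 40` → total = 40
`x = total % 3` → x = 1
`result = x * 5` → result = 5
So x = 1

Answer: 1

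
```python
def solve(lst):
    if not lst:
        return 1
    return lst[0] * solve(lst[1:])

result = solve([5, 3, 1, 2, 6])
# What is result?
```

Product over [5, 3, 1, 2, 6] = 5 * 3 * 1 * 2 * 6 = 180

Answer: 180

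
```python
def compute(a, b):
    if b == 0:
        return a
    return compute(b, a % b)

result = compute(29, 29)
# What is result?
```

compute(29, 29) -> compute(29, 0) -> 29

Answer: 29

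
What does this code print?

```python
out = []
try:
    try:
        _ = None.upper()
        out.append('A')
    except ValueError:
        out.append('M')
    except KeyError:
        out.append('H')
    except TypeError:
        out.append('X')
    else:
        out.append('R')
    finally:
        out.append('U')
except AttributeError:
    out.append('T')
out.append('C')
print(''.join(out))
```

Execution trace: 'U' (finally) → 'T' (outer except AttributeError) → 'C' (after the try/except). Output: UTC

Answer: UTC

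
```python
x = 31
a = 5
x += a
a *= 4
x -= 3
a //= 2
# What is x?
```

Trace:
`x = 31` → x = 31
`a = 5` → a = 5
`x += a` → x = 36
`a *= 4` → a = 20
`x -= 3` → x = 33
`a //= 2` → a = 10
So x = 33

Answer: 33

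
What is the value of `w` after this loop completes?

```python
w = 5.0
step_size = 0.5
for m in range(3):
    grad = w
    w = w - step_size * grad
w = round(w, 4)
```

Gradient descent: w = 5.0 * (1 - 0.5)^3
`w` takes the values: 5.0 → 2.5 → 1.25 → 0.625

Answer: 0.625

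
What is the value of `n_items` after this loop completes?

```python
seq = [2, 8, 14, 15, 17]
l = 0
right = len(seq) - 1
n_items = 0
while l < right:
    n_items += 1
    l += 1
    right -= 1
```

Iterations until pointers meet (list length 5)
`n_items` takes the values: 0 → 1 → 2

Answer: 2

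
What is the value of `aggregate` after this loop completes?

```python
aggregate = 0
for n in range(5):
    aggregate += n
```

Sum of 0 to 4 = 10
`aggregate` takes the values: 0 → 1 → 3 → 6 → 10

Answer: 10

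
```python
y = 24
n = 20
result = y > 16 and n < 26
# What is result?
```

Trace:
`y = 24` → y = 24
`n = 20` → n = 20
`result = y > 16 and n < 26` → result = True
So result = True

Answer: True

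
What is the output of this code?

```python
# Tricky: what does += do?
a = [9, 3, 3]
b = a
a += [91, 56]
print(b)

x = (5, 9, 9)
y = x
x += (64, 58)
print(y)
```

Key concept: += behavior differs for mutable vs immutable.
Step by step:
`a = [9, 3, 3]` → a = [9, 3, 3]
`b = a` → b = [9, 3, 3] (same object as a)
`a += [91, 56]` → a = [9, 3, 3, 91, 56] (same object as b); b = [9, 3, 3, 91, 56] (same object as a)
`print(b)` → prints [9, 3, 3, 91, 56]
`x = (5, 9, 9)` → x = (5, 9, 9)
`y = x` → y = (5, 9, 9)
`x += (64, 58)` → x = (5, 9, 9, 64, 58)
`print(y)` → prints (5, 9, 9)

Answer:
[9, 3, 3, 91, 56]
(5, 9, 9)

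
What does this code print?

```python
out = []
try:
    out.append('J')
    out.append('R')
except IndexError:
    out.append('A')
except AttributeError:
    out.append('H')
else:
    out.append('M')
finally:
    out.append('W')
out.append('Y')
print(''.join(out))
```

Execution trace: 'J' (try body) → 'R' (try body, no exception) → 'M' (else) → 'W' (finally) → 'Y' (after the try/except). Output: JRMWY

Answer: JRMWY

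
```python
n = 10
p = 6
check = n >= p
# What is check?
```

Trace:
`n = 10` → n = 10
`p = 6` → p = 6
`check = n >= p` → check = True
So check = True

Answer: True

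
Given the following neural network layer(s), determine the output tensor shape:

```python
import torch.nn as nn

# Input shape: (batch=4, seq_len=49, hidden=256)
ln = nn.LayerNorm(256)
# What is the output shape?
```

Input: (4, 49, 256) -> Output: (4, 49, 256)

Answer: (4, 49, 256)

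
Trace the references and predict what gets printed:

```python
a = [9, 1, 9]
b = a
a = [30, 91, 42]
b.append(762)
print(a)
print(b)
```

Key concept: rebinding vs mutation: a is rebound to a new list, b still points at the original.
Step by step:
`a = [9, 1, 9]` → a = [9, 1, 9]
`b = a` → b = [9, 1, 9] (same object as a)
`a = [30, 91, 42]` → a = [30, 91, 42]
`b.append(762)` → b = [9, 1, 9, 762]
`print(a)` → prints [30, 91, 42]
`print(b)` → prints [9, 1, 9, 762]

Answer:
[30, 91, 42]
[9, 1, 9, 762]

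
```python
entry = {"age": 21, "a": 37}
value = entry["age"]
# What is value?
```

Trace:
`entry = {"age": 21, "a": 37}` → entry = {'age': 21, 'a': 37}
`value = entry["age"]` → value = 21
So value = 21

Answer: 21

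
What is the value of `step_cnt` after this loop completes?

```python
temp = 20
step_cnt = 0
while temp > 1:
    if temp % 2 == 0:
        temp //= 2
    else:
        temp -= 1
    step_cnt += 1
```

Steps to reduce 20 to 1
`step_cnt` takes the values: 0 → 1 → 2 → 3 → 4 → 5

Answer: 5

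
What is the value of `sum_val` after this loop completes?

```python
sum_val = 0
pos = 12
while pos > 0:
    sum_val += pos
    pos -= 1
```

Sum 12 down to 1
`sum_val` takes the values: 0 → 12 → 23 → 33 → 42 → 50 → 57 → 63 → 68 → 72 → 75 → 77 → 78

Answer: 78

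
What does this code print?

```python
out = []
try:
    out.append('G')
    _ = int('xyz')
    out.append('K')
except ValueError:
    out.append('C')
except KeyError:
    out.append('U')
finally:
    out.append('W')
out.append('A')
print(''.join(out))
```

Execution trace: 'G' (try body) → 'C' (except ValueError) → 'W' (finally) → 'A' (after the try/except). Output: GCWA

Answer: GCWA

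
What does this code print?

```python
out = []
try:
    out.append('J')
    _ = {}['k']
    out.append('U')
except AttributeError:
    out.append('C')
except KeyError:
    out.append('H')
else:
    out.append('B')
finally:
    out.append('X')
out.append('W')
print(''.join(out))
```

Execution trace: 'J' (try body) → 'H' (except KeyError) → 'X' (finally) → 'W' (after the try/except). Output: JHXW

Answer: JHXW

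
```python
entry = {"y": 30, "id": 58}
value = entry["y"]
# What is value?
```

Trace:
`entry = {"y": 30, "id": 58}` → entry = {'y': 30, 'id': 58}
`value = entry["y"]` → value = 30
So value = 30

Answer: 30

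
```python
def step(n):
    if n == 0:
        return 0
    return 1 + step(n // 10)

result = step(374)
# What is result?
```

Count of digits of 374: 3

Answer: 3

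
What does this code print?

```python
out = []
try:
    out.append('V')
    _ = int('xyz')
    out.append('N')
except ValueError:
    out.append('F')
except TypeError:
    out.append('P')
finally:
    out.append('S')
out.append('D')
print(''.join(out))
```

Execution trace: 'V' (try body) → 'F' (except ValueError) → 'S' (finally) → 'D' (after the try/except). Output: VFSD

Answer: VFSD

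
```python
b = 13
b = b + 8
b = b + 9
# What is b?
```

Trace:
`b = 13` → b = 13
`b = b + 8` → b = 21
`b = b + 9` → b = 30
So b = 30

Answer: 30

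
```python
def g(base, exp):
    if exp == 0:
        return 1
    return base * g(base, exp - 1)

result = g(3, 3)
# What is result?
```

g(3, 3) = 3 * 3 * 3 = 27

Answer: 27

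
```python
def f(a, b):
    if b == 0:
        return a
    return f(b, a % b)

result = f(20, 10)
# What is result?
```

f(20, 10) -> f(10, 0) -> 10

Answer: 10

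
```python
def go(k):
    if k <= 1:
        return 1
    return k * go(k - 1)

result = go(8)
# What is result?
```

go(8) = 8 * 7 * 6 * 5 * 4 * 3 * 2 * 1 = 40320

Answer: 40320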